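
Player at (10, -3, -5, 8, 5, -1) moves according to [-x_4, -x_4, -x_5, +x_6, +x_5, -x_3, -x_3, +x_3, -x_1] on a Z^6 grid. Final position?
(9, -3, -6, 6, 5, 0)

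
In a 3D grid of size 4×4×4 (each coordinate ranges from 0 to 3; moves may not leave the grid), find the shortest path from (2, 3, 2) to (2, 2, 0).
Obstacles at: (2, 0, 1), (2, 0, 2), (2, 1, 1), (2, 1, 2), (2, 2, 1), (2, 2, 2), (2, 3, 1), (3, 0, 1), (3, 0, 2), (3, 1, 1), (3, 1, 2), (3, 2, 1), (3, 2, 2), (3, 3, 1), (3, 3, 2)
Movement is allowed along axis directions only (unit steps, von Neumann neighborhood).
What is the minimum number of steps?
5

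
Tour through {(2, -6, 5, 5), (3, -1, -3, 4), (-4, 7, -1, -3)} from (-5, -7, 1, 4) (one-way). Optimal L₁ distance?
52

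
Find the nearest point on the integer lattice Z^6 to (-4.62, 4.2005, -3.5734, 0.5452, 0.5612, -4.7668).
(-5, 4, -4, 1, 1, -5)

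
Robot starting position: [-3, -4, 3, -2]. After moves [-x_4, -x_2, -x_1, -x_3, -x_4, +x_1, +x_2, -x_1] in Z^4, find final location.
(-4, -4, 2, -4)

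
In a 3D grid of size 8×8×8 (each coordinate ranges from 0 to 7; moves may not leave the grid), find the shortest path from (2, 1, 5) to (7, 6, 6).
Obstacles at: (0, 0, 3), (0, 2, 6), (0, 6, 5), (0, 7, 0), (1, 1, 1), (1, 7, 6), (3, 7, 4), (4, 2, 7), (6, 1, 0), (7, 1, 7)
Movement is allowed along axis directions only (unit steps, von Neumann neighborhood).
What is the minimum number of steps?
11
(one shortest path: (2, 1, 5) → (3, 1, 5) → (4, 1, 5) → (5, 1, 5) → (6, 1, 5) → (7, 1, 5) → (7, 2, 5) → (7, 3, 5) → (7, 4, 5) → (7, 5, 5) → (7, 6, 5) → (7, 6, 6))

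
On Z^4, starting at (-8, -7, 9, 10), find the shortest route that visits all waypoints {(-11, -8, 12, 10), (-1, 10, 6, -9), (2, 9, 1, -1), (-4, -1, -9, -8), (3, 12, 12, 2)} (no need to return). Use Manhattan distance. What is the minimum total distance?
114
(one optimal route: (-8, -7, 9, 10) → (-11, -8, 12, 10) → (3, 12, 12, 2) → (2, 9, 1, -1) → (-1, 10, 6, -9) → (-4, -1, -9, -8))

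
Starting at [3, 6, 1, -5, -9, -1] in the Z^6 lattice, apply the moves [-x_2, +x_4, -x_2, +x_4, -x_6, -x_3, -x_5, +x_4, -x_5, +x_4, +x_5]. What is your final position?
(3, 4, 0, -1, -10, -2)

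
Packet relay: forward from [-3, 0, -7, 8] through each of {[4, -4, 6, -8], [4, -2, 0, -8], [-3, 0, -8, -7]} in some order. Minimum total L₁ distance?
42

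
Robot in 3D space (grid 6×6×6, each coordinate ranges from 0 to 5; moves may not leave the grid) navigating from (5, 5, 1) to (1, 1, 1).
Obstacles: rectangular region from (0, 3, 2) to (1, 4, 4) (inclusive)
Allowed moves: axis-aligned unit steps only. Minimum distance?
8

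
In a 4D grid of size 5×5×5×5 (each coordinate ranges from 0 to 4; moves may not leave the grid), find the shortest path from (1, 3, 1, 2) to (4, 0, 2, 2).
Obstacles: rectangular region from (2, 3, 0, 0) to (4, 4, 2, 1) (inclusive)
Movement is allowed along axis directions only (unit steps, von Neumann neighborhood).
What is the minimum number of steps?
7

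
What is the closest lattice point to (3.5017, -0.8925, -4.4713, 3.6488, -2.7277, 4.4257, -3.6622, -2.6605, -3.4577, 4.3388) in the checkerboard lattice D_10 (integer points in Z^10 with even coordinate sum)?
(4, -1, -4, 4, -3, 4, -4, -3, -3, 4)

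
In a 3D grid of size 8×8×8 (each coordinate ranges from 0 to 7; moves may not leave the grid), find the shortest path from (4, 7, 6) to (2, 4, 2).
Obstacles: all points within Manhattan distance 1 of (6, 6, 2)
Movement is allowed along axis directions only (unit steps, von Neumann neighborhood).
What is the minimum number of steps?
9
(one shortest path: (4, 7, 6) → (3, 7, 6) → (2, 7, 6) → (2, 6, 6) → (2, 5, 6) → (2, 4, 6) → (2, 4, 5) → (2, 4, 4) → (2, 4, 3) → (2, 4, 2))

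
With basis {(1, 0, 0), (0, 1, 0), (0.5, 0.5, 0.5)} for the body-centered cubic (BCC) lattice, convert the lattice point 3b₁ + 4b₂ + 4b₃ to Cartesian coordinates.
(5, 6, 2)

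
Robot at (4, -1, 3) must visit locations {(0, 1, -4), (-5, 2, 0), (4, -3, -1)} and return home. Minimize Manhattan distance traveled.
42
(one optimal route: (4, -1, 3) → (-5, 2, 0) → (0, 1, -4) → (4, -3, -1) → (4, -1, 3))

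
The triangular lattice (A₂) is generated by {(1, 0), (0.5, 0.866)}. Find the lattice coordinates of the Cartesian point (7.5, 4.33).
5b₁ + 5b₂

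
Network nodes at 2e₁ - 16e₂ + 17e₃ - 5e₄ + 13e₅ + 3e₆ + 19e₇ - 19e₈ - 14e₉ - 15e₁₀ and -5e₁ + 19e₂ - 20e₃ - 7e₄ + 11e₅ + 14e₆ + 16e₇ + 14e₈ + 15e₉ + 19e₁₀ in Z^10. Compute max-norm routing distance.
37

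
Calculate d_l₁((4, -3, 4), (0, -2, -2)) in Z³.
11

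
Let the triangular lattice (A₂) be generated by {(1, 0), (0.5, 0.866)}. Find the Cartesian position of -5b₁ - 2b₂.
(-6, -1.732)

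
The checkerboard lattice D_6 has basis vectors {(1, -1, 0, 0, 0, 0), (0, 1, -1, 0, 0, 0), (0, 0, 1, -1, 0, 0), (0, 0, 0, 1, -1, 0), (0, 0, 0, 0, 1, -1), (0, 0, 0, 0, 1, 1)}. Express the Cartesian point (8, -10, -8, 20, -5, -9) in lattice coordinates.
8b₁ - 2b₂ - 10b₃ + 10b₄ + 7b₅ - 2b₆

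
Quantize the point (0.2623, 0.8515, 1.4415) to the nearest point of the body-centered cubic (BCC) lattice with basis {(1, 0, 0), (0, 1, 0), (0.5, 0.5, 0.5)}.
(0.5, 0.5, 1.5)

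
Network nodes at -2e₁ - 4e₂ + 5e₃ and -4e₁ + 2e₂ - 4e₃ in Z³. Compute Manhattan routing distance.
17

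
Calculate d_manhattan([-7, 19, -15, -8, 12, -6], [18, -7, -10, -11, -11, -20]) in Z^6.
96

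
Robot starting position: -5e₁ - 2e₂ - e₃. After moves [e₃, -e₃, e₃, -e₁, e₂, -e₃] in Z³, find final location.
(-6, -1, -1)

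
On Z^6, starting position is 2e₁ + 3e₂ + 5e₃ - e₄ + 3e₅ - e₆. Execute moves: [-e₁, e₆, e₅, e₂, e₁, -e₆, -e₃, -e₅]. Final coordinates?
(2, 4, 4, -1, 3, -1)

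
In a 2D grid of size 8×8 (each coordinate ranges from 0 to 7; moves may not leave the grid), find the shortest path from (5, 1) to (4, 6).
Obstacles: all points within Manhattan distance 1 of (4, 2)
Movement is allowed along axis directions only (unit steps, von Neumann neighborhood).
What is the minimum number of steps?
8
(one shortest path: (5, 1) → (6, 1) → (6, 2) → (6, 3) → (5, 3) → (5, 4) → (4, 4) → (4, 5) → (4, 6))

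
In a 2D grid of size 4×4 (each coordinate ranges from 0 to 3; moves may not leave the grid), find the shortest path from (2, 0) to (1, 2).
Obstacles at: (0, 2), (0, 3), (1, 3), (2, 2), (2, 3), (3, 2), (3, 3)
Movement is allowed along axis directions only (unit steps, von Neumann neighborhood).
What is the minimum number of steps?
3
(one shortest path: (2, 0) → (1, 0) → (1, 1) → (1, 2))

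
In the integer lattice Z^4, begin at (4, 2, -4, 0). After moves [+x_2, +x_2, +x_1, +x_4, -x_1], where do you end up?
(4, 4, -4, 1)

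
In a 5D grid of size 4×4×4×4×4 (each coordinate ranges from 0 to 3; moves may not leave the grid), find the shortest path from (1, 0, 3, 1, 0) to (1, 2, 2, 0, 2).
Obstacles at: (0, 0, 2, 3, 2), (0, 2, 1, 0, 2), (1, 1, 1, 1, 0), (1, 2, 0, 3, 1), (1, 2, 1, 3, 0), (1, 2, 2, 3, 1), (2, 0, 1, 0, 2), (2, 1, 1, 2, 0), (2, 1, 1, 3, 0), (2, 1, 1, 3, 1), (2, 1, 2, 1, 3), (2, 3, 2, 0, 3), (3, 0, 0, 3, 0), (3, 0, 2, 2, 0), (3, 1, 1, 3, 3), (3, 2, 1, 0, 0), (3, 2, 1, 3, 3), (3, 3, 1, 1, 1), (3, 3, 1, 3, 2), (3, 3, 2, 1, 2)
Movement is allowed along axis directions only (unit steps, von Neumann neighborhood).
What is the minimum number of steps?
6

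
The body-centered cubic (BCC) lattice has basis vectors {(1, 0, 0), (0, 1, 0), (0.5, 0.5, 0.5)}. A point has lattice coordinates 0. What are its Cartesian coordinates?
(0, 0, 0)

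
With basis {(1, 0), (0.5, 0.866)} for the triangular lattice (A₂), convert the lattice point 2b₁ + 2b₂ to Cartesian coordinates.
(3, 1.732)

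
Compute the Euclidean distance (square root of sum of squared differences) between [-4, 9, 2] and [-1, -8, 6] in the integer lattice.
17.72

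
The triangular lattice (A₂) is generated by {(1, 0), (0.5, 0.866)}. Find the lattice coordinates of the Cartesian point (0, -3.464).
2b₁ - 4b₂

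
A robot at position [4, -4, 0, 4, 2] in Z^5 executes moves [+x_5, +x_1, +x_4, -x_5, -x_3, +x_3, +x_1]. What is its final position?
(6, -4, 0, 5, 2)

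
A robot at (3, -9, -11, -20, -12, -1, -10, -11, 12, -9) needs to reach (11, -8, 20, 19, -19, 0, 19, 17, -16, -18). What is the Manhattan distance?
181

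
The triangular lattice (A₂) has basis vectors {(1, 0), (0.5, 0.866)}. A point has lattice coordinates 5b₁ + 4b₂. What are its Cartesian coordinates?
(7, 3.464)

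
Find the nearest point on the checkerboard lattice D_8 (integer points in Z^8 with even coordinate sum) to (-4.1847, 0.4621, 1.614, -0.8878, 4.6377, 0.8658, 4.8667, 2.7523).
(-4, 1, 2, -1, 5, 1, 5, 3)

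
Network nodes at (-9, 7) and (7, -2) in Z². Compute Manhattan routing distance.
25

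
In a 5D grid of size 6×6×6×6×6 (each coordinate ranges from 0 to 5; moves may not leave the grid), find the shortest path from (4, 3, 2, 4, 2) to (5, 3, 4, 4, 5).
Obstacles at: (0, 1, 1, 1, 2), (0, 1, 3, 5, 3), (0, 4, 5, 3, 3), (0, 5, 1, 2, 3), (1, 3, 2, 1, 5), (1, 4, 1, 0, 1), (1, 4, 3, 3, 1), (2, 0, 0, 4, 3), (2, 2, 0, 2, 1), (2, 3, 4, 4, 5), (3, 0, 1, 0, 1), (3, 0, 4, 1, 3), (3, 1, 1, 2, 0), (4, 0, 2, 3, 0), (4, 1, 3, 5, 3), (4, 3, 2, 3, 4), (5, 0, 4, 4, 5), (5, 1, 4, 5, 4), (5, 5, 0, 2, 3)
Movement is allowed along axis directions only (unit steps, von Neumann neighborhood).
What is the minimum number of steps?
6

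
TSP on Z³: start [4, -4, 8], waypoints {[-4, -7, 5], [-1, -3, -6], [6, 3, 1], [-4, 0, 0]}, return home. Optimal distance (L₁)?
74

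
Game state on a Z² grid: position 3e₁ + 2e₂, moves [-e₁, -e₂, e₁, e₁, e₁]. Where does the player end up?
(5, 1)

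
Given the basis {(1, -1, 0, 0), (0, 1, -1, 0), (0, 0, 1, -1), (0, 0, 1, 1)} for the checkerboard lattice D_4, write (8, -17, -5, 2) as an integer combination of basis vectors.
8b₁ - 9b₂ - 8b₃ - 6b₄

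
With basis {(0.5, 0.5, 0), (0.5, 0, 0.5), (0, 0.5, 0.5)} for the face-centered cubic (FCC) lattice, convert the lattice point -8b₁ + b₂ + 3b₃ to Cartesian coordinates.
(-3.5, -2.5, 2)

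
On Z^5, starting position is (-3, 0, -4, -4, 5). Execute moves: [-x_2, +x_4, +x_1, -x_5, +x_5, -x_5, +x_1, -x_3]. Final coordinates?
(-1, -1, -5, -3, 4)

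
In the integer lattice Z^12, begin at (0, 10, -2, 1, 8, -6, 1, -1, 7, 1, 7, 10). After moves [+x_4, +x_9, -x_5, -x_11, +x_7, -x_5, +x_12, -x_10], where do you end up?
(0, 10, -2, 2, 6, -6, 2, -1, 8, 0, 6, 11)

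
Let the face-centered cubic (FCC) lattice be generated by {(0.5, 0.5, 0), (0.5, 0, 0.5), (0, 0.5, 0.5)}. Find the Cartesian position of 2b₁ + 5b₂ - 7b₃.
(3.5, -2.5, -1)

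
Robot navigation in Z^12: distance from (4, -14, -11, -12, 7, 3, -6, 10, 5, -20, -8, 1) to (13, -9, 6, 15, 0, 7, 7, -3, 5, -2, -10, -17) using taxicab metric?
133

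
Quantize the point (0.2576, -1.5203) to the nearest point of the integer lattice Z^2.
(0, -2)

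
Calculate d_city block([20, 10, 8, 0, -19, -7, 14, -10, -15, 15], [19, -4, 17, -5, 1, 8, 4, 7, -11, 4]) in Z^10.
106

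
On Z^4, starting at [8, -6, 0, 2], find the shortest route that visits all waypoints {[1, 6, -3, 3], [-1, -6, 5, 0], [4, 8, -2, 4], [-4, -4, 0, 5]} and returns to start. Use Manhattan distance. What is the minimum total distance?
80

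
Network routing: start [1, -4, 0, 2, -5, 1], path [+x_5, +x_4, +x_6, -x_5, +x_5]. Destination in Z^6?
(1, -4, 0, 3, -4, 2)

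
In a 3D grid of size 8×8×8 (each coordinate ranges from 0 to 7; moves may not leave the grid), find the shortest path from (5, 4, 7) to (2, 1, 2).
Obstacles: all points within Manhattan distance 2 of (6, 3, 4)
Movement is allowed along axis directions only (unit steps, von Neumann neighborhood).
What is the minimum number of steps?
11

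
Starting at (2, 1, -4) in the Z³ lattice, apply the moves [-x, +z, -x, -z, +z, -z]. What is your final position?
(0, 1, -4)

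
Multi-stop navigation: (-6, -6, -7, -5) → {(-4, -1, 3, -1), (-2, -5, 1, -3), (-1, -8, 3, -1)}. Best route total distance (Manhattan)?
33
(one optimal route: (-6, -6, -7, -5) → (-2, -5, 1, -3) → (-1, -8, 3, -1) → (-4, -1, 3, -1))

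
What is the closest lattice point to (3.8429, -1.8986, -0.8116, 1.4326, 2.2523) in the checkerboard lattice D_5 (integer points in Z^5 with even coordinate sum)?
(4, -2, -1, 1, 2)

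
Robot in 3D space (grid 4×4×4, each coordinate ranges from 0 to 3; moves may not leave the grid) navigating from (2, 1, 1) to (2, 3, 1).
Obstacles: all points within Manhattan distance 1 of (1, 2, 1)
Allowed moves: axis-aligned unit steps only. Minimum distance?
4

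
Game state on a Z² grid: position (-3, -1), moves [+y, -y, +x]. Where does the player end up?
(-2, -1)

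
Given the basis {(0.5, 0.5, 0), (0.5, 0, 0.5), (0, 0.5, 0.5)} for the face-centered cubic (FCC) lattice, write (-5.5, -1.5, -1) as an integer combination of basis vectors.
-6b₁ - 5b₂ + 3b₃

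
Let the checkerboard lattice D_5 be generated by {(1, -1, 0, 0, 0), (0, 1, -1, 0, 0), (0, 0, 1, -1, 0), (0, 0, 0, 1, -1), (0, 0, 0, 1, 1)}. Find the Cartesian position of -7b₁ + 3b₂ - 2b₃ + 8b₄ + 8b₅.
(-7, 10, -5, 18, 0)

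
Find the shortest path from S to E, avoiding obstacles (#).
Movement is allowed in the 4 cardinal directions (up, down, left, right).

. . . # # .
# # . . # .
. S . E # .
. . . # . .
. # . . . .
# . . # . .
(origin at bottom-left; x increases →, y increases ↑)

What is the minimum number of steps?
2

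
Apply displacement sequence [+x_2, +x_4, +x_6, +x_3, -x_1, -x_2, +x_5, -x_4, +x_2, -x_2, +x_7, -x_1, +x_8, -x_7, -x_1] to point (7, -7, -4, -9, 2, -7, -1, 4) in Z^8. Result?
(4, -7, -3, -9, 3, -6, -1, 5)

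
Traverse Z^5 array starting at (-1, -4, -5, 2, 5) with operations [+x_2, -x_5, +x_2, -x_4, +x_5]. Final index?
(-1, -2, -5, 1, 5)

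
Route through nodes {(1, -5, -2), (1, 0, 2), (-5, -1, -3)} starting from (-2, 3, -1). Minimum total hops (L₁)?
29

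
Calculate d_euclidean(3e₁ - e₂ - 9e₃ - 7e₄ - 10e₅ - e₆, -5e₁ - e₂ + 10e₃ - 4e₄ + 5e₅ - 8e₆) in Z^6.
26.6083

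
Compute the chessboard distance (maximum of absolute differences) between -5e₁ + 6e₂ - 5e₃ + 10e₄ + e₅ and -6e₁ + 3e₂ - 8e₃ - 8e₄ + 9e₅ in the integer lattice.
18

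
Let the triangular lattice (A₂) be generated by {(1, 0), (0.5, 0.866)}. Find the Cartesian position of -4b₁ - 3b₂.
(-5.5, -2.598)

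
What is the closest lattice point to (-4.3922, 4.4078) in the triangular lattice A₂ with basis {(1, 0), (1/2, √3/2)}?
(-4.5, 4.33)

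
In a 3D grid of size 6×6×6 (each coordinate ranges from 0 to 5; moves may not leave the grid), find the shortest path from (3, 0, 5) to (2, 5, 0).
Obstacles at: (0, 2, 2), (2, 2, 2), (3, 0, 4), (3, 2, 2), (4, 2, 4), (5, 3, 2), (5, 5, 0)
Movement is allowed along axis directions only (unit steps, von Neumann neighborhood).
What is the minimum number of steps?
11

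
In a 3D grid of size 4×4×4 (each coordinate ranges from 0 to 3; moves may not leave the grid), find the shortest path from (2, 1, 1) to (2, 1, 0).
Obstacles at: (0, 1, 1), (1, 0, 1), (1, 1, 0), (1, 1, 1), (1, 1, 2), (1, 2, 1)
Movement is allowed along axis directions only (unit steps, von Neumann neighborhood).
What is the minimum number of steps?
1
(one shortest path: (2, 1, 1) → (2, 1, 0))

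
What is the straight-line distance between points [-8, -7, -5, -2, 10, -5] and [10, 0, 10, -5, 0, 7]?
29.1719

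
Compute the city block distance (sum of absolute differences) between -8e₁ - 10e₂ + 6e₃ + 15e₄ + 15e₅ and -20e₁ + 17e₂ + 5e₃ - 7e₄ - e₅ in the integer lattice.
78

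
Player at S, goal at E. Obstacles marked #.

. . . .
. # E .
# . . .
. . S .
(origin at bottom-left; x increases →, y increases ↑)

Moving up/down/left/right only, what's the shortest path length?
2
(one shortest path: (2, 0) → (2, 1) → (2, 2))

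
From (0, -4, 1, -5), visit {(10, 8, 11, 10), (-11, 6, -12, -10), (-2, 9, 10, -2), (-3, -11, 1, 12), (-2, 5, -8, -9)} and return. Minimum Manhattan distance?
178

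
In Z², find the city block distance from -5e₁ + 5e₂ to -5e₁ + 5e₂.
0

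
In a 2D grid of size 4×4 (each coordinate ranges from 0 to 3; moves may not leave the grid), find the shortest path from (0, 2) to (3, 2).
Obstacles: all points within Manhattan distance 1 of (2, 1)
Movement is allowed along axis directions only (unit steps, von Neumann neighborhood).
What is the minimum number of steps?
5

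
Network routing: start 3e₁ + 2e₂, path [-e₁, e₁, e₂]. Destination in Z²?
(3, 3)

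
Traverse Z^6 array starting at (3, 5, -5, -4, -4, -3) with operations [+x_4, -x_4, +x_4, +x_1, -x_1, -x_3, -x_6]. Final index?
(3, 5, -6, -3, -4, -4)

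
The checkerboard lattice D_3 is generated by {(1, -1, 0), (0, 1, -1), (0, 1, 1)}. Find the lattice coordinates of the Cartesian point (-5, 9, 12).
-5b₁ - 4b₂ + 8b₃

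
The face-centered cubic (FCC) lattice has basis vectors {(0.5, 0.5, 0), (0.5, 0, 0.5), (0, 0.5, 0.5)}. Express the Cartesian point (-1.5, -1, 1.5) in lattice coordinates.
-4b₁ + b₂ + 2b₃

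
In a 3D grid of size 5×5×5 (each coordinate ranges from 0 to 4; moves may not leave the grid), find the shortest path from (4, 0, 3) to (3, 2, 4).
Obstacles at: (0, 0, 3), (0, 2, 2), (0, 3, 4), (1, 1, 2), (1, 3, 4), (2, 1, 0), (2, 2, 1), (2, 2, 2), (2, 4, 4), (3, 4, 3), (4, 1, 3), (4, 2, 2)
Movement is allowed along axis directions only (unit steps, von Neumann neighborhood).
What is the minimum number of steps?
4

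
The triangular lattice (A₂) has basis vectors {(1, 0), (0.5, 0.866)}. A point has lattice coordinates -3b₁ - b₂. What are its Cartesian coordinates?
(-3.5, -0.866)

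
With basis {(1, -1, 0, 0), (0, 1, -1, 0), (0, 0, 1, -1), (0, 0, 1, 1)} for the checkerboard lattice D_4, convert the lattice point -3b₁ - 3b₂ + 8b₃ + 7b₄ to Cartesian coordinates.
(-3, 0, 18, -1)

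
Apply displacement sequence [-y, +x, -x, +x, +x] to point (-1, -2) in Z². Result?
(1, -3)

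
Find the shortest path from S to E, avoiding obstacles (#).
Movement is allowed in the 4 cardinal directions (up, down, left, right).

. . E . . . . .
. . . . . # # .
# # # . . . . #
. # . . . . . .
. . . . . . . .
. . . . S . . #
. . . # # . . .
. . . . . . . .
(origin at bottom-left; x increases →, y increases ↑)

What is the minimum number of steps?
7
(one shortest path: (4, 2) → (3, 2) → (3, 3) → (3, 4) → (3, 5) → (3, 6) → (2, 6) → (2, 7))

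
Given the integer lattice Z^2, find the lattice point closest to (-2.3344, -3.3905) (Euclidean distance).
(-2, -3)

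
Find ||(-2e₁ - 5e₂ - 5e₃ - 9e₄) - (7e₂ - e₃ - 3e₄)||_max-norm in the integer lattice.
12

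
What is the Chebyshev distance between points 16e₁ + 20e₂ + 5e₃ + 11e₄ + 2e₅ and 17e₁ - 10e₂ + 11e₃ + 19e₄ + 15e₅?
30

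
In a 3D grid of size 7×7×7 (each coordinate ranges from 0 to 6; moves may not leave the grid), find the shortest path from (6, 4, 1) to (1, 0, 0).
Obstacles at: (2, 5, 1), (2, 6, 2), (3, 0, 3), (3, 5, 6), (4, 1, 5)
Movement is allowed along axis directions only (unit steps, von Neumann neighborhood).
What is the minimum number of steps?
10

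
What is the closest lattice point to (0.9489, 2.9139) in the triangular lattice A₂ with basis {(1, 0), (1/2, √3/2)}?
(0.5, 2.598)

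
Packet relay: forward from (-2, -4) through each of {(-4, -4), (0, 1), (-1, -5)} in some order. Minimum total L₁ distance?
13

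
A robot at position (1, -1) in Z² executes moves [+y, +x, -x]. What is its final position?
(1, 0)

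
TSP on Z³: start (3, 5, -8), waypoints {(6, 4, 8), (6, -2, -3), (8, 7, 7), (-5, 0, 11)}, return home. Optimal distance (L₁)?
88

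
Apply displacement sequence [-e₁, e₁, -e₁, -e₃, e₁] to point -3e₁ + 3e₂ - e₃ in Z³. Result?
(-3, 3, -2)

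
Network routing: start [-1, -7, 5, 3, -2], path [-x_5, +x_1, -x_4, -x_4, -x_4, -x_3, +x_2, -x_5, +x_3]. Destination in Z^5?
(0, -6, 5, 0, -4)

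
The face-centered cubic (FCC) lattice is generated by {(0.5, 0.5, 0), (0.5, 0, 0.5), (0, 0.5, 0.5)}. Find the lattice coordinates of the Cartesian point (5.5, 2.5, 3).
5b₁ + 6b₂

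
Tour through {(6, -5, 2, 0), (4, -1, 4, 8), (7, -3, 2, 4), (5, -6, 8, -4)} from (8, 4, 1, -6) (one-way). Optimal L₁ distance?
52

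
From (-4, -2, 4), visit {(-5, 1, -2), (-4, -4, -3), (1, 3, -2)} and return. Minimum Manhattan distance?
40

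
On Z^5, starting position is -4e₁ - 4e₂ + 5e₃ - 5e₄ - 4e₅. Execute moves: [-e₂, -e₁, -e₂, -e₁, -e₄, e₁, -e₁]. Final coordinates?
(-6, -6, 5, -6, -4)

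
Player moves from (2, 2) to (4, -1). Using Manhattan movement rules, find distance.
5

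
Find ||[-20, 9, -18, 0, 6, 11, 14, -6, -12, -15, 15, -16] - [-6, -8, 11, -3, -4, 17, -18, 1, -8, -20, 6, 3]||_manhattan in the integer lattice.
155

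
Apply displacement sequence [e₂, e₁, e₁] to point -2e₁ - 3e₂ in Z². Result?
(0, -2)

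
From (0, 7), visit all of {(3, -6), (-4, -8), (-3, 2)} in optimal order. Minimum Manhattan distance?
28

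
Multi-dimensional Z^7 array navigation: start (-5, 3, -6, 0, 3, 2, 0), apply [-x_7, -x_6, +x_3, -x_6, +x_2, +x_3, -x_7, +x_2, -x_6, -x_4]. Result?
(-5, 5, -4, -1, 3, -1, -2)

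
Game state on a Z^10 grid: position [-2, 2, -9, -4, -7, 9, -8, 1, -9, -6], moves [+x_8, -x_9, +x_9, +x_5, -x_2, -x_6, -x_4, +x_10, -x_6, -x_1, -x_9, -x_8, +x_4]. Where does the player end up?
(-3, 1, -9, -4, -6, 7, -8, 1, -10, -5)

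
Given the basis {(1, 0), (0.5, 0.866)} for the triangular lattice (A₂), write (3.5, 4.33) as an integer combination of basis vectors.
b₁ + 5b₂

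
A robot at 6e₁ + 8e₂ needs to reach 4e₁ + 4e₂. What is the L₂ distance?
4.47214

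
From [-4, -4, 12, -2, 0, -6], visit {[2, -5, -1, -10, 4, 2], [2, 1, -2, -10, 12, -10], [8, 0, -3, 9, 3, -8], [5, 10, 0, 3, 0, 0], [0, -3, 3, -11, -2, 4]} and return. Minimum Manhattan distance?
196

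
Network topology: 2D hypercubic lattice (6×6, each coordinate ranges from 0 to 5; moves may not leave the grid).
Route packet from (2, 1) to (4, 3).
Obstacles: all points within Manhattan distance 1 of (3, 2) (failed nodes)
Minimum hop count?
8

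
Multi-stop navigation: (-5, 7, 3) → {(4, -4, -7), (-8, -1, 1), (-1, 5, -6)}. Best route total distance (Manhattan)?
48
(one optimal route: (-5, 7, 3) → (-8, -1, 1) → (-1, 5, -6) → (4, -4, -7))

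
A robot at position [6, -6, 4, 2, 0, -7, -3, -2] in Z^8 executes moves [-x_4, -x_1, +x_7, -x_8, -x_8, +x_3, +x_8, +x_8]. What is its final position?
(5, -6, 5, 1, 0, -7, -2, -2)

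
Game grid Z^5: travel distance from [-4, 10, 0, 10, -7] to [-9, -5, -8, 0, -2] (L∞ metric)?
15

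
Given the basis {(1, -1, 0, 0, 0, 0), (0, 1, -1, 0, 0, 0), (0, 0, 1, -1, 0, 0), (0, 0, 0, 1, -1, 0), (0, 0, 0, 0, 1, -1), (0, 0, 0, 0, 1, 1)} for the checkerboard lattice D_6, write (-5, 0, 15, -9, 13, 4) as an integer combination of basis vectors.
-5b₁ - 5b₂ + 10b₃ + b₄ + 5b₅ + 9b₆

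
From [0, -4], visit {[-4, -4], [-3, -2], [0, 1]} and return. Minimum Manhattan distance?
18
(one optimal route: (0, -4) → (-4, -4) → (-3, -2) → (0, 1) → (0, -4))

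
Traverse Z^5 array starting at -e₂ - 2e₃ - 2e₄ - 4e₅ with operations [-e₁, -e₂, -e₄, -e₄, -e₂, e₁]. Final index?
(0, -3, -2, -4, -4)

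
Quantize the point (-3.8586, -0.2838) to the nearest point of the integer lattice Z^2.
(-4, 0)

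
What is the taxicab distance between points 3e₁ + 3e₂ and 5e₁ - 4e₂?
9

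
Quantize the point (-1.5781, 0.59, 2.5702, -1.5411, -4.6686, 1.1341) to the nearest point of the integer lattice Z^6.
(-2, 1, 3, -2, -5, 1)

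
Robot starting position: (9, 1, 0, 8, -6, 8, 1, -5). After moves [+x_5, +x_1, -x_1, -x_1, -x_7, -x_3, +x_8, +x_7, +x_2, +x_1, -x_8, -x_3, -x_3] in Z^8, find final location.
(9, 2, -3, 8, -5, 8, 1, -5)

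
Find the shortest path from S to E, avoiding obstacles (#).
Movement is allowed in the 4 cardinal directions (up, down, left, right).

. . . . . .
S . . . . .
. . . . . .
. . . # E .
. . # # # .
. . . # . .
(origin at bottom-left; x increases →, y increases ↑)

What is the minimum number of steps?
6
(one shortest path: (0, 4) → (1, 4) → (2, 4) → (3, 4) → (4, 4) → (4, 3) → (4, 2))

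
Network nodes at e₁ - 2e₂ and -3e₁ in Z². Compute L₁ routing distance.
6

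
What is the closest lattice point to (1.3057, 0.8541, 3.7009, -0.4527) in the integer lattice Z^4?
(1, 1, 4, 0)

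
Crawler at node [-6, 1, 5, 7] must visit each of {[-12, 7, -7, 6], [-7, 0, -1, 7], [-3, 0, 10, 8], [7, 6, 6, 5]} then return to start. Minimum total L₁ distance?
94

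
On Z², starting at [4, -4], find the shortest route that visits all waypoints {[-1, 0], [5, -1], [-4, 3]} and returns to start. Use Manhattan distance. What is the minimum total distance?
32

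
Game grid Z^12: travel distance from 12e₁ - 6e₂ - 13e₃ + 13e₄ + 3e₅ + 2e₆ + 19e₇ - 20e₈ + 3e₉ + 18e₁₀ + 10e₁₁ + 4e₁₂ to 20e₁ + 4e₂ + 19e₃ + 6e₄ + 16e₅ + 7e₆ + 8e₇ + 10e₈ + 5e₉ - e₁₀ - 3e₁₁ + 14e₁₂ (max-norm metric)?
32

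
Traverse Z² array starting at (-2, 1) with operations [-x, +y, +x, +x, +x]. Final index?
(0, 2)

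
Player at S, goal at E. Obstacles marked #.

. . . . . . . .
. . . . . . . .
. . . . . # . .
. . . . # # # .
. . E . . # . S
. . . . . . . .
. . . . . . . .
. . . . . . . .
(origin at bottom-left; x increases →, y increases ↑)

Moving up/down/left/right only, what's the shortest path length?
7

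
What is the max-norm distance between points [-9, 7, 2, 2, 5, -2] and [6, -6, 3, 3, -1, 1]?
15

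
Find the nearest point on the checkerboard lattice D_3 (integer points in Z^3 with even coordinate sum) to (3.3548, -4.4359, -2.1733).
(3, -5, -2)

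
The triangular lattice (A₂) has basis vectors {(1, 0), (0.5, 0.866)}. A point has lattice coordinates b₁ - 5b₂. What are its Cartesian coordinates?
(-1.5, -4.33)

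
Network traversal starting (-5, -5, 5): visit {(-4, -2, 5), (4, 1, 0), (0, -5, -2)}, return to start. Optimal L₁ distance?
44
(one optimal route: (-5, -5, 5) → (-4, -2, 5) → (4, 1, 0) → (0, -5, -2) → (-5, -5, 5))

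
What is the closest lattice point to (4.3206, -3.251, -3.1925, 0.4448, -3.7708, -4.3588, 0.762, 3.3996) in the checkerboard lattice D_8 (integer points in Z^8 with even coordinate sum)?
(4, -3, -3, 0, -4, -4, 1, 3)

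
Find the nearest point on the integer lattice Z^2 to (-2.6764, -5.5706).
(-3, -6)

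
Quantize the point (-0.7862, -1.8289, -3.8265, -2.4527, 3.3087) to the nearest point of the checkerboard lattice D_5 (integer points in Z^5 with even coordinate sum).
(-1, -2, -4, -2, 3)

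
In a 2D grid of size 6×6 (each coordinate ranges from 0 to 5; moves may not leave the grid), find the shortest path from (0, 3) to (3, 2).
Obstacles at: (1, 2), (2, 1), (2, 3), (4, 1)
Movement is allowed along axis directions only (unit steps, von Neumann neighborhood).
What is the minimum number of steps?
6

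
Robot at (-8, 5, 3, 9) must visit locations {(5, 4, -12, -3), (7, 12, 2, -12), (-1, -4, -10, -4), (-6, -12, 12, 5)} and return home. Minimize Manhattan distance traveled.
170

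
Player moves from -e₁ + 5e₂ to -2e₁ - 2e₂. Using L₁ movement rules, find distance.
8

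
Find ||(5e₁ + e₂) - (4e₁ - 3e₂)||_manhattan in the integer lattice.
5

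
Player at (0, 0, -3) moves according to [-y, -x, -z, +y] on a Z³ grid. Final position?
(-1, 0, -4)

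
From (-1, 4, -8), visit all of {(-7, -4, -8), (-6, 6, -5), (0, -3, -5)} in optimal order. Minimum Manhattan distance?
35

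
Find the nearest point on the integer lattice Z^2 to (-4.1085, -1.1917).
(-4, -1)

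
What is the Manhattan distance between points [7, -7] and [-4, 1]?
19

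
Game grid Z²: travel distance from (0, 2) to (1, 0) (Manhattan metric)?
3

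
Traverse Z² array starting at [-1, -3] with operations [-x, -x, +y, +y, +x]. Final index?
(-2, -1)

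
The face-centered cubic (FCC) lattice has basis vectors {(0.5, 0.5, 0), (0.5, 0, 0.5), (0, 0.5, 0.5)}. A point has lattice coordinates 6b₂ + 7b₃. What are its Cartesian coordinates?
(3, 3.5, 6.5)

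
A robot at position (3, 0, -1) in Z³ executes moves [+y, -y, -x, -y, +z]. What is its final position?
(2, -1, 0)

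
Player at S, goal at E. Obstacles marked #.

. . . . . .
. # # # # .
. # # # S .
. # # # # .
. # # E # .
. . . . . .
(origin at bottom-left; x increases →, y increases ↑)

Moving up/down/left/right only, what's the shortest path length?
7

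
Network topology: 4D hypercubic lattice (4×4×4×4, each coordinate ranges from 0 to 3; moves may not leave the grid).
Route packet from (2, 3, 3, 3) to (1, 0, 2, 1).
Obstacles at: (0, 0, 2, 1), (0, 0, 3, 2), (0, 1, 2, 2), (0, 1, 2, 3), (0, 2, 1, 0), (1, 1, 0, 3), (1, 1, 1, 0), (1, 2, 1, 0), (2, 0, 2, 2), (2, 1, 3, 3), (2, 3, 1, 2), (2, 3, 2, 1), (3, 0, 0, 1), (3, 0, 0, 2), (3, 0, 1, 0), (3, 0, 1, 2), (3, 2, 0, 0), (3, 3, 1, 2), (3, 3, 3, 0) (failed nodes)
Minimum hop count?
7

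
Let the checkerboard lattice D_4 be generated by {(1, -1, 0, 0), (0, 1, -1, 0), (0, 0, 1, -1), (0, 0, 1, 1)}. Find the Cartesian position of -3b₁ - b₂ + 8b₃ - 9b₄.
(-3, 2, 0, -17)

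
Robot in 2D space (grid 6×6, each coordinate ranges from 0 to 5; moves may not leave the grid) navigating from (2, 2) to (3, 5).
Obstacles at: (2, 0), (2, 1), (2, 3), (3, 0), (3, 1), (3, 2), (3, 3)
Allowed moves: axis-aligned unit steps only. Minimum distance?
6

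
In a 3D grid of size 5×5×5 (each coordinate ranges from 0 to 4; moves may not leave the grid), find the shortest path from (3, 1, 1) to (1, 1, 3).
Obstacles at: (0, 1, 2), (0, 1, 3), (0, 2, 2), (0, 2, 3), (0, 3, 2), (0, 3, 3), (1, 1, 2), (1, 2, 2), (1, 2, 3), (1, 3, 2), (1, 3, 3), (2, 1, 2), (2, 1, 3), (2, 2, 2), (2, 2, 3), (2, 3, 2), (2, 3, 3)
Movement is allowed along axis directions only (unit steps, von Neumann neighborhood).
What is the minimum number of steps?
6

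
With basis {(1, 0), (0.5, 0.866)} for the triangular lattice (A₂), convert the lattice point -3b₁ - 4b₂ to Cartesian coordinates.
(-5, -3.464)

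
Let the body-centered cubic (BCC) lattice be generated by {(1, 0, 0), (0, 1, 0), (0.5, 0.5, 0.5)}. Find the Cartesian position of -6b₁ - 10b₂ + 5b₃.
(-3.5, -7.5, 2.5)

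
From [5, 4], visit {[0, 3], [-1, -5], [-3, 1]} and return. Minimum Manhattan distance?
34
(one optimal route: (5, 4) → (0, 3) → (-1, -5) → (-3, 1) → (5, 4))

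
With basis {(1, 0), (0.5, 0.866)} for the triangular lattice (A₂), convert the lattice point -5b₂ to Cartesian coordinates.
(-2.5, -4.33)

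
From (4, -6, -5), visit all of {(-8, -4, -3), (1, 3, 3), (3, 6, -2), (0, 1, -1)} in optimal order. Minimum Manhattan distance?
48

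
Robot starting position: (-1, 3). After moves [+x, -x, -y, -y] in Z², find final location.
(-1, 1)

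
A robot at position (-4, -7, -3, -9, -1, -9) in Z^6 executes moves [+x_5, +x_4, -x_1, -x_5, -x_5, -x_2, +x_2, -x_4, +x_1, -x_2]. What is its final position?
(-4, -8, -3, -9, -2, -9)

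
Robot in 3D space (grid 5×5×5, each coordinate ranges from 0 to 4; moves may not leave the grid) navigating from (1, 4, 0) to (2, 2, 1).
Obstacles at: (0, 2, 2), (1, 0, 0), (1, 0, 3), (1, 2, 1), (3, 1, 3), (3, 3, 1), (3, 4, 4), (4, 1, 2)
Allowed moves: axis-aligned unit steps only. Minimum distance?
4
(one shortest path: (1, 4, 0) → (2, 4, 0) → (2, 3, 0) → (2, 2, 0) → (2, 2, 1))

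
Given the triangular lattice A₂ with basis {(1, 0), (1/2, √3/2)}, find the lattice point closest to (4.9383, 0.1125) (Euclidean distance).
(5, 0)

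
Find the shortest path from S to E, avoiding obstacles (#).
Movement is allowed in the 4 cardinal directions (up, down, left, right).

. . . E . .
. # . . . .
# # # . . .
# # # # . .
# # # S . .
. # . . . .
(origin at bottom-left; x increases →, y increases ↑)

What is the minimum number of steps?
6
(one shortest path: (3, 1) → (4, 1) → (4, 2) → (4, 3) → (3, 3) → (3, 4) → (3, 5))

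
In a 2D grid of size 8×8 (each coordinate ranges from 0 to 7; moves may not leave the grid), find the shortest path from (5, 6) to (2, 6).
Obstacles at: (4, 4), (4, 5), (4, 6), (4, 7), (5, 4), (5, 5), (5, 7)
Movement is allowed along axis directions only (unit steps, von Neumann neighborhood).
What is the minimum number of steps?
11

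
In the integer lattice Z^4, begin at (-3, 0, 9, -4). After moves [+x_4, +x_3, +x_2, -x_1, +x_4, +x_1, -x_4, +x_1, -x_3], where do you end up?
(-2, 1, 9, -3)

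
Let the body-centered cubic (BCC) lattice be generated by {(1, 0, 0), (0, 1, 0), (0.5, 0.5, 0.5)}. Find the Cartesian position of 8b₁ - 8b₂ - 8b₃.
(4, -12, -4)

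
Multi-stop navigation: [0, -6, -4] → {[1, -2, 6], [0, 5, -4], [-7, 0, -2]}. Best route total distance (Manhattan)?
43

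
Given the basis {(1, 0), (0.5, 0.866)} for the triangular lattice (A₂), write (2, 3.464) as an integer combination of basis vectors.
4b₂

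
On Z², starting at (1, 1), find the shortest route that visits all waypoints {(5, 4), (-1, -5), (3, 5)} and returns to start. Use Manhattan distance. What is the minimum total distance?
32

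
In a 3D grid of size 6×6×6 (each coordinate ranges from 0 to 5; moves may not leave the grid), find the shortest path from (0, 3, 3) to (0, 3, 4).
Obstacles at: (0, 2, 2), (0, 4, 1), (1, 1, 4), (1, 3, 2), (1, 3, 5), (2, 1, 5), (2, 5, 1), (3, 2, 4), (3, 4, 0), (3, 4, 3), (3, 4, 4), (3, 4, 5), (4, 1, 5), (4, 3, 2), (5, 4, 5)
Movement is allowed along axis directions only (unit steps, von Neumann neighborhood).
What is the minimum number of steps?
1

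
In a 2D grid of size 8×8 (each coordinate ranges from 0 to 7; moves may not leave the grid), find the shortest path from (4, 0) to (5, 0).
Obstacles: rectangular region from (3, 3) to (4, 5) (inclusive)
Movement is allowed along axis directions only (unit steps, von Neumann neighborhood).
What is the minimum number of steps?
1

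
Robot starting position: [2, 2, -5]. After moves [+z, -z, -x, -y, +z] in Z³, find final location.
(1, 1, -4)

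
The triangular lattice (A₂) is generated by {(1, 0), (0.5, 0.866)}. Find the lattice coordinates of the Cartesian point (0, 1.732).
-b₁ + 2b₂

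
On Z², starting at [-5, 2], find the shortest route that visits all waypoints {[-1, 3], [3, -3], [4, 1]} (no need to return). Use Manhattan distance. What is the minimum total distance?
17
(one optimal route: (-5, 2) → (-1, 3) → (4, 1) → (3, -3))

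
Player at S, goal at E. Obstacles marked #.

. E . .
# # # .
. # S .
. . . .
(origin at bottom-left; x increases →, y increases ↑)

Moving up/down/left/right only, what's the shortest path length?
5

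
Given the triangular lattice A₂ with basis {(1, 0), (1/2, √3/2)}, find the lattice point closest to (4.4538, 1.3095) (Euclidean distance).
(4.5, 0.866)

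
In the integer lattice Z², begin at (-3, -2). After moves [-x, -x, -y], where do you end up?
(-5, -3)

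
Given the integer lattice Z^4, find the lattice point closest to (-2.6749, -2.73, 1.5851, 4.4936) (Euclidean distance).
(-3, -3, 2, 4)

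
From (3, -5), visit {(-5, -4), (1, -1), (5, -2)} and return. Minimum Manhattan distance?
28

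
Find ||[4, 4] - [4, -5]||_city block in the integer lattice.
9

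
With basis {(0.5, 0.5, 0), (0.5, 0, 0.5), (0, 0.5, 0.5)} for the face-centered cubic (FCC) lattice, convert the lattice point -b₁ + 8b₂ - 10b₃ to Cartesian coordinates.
(3.5, -5.5, -1)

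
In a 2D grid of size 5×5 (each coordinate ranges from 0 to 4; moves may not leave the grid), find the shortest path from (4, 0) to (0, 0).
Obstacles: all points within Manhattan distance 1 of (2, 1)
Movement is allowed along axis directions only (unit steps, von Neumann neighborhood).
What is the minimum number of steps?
10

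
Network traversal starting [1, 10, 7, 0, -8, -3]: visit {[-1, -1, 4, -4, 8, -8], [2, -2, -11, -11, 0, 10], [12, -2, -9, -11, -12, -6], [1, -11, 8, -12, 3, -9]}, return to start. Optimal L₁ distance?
220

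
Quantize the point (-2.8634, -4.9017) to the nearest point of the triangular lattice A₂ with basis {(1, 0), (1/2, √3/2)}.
(-3, -5.196)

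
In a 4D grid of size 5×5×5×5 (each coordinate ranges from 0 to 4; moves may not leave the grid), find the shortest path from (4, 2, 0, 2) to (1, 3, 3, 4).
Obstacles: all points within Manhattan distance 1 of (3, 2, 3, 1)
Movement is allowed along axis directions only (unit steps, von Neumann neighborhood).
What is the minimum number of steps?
9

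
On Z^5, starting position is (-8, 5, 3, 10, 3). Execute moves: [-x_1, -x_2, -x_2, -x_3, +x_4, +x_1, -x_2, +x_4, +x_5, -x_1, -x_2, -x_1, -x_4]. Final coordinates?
(-10, 1, 2, 11, 4)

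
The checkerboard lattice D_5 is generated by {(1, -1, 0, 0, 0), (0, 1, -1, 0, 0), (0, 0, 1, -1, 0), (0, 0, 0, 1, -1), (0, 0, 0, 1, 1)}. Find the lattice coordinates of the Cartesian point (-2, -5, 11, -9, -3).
-2b₁ - 7b₂ + 4b₃ - b₄ - 4b₅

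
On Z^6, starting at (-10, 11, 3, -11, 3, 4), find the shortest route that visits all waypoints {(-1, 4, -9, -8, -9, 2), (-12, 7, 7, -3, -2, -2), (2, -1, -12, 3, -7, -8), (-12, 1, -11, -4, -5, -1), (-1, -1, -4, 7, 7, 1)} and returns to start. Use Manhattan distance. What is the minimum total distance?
210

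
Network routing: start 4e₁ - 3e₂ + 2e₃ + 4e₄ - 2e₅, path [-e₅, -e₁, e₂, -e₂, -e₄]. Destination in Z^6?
(3, -3, 2, 3, -3, 0)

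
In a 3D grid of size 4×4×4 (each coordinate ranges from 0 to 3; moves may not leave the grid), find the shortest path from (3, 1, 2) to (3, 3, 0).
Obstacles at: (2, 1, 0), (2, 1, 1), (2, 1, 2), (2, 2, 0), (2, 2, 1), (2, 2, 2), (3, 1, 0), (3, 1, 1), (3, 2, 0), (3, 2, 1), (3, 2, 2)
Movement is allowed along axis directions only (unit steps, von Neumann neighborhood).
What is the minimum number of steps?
6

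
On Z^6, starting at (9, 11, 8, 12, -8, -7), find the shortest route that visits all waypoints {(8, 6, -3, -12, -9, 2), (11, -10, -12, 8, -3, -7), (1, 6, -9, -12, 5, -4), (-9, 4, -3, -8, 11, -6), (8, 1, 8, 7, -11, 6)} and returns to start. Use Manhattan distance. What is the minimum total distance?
262
(one optimal route: (9, 11, 8, 12, -8, -7) → (11, -10, -12, 8, -3, -7) → (-9, 4, -3, -8, 11, -6) → (1, 6, -9, -12, 5, -4) → (8, 6, -3, -12, -9, 2) → (8, 1, 8, 7, -11, 6) → (9, 11, 8, 12, -8, -7))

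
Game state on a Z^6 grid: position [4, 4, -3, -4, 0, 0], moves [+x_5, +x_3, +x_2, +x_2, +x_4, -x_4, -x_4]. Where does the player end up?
(4, 6, -2, -5, 1, 0)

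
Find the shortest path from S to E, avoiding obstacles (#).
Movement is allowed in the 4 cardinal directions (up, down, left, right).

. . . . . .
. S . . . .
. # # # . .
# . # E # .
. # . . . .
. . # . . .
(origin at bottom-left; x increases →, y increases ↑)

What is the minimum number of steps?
10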